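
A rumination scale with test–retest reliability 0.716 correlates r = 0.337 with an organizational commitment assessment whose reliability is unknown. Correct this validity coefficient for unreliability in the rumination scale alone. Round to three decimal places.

0.398

Single correction: r_c = r_obs / √r_xx = 0.337 / √0.716 = 0.337 / 0.8462 ≈ 0.398.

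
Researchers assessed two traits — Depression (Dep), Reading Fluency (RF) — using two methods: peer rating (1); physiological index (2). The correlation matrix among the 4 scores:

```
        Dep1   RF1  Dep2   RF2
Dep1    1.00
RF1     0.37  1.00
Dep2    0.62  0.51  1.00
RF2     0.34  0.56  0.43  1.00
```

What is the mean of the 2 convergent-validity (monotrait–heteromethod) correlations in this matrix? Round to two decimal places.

0.59

Convergent values: 0.62, 0.56; mean = 1.18/2 = 0.59.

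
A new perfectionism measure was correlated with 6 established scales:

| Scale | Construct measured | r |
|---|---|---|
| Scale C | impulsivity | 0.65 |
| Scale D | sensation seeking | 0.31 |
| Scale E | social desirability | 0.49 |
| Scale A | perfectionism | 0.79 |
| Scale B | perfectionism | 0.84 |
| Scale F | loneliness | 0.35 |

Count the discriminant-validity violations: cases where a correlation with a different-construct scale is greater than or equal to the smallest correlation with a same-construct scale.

0

Convergent (same construct = perfectionism): Scale A, Scale B.
Smallest convergent = 0.79. Discriminant values: 0.65, 0.31, 0.49, 0.35; count ≥ 0.79 → 0.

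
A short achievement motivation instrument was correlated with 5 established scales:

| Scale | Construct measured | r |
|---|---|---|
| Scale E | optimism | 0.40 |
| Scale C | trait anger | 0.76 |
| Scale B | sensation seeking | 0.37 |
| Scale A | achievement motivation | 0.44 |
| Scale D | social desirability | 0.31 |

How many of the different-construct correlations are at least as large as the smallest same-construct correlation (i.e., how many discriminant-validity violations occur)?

Convergent (same construct = achievement motivation): Scale A.
Smallest convergent = 0.44. Discriminant values: 0.40, 0.76, 0.37, 0.31; count ≥ 0.44 → 1.

1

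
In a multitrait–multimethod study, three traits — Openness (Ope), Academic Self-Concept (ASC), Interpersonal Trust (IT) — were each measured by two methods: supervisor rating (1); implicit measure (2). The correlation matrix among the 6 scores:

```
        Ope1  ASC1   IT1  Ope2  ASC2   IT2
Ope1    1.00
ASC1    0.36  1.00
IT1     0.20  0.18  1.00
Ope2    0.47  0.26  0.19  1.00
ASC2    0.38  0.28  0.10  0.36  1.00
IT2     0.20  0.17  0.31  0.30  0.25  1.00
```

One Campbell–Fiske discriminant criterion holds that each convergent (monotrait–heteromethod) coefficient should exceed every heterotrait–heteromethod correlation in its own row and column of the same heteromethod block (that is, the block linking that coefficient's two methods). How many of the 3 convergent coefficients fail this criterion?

Each convergent coefficient versus the relevant comparison correlations:
Ope (methods 1·2): 0.47 vs {0.38, 0.26, 0.20, 0.19} → pass.
ASC (methods 1·2): 0.28 vs {0.26, 0.38, 0.17, 0.10} → fail.
IT (methods 1·2): 0.31 vs {0.19, 0.20, 0.10, 0.17} → pass.
1 of 3 fail.

1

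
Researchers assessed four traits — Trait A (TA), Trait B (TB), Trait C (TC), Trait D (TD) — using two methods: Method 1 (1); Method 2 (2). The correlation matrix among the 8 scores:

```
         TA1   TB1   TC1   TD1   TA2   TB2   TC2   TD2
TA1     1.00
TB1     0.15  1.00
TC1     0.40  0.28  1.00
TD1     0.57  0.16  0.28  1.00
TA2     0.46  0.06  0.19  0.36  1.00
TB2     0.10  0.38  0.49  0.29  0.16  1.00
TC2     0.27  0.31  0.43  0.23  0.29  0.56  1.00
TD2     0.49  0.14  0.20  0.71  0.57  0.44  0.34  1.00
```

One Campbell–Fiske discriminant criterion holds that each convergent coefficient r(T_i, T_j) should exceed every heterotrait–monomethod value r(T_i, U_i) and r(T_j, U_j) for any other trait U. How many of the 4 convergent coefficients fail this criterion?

Checking each validity diagonal entry against its comparison values:
TA (methods 1·2): 0.46 vs {0.15, 0.16, 0.40, 0.29, 0.57, 0.57} → fail.
TB (methods 1·2): 0.38 vs {0.15, 0.16, 0.28, 0.56, 0.16, 0.44} → fail.
TC (methods 1·2): 0.43 vs {0.40, 0.29, 0.28, 0.56, 0.28, 0.34} → fail.
TD (methods 1·2): 0.71 vs {0.57, 0.57, 0.16, 0.44, 0.28, 0.34} → pass.
3 of 4 fail.

3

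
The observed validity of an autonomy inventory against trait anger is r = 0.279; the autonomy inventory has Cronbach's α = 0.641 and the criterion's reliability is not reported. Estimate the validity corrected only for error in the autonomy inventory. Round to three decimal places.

Single correction: r_c = r_obs / √r_xx = 0.279 / √0.641 = 0.279 / 0.8006 ≈ 0.348.

0.348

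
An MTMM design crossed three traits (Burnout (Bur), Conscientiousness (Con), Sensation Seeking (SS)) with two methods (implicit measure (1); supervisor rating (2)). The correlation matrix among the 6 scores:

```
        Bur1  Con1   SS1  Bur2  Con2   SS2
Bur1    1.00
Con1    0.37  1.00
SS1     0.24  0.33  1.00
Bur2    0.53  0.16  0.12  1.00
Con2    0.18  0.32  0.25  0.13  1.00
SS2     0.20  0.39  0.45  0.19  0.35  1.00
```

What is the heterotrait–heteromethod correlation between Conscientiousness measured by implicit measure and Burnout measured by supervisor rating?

0.16

Different traits and methods: r(Con1, Bur2) = 0.16.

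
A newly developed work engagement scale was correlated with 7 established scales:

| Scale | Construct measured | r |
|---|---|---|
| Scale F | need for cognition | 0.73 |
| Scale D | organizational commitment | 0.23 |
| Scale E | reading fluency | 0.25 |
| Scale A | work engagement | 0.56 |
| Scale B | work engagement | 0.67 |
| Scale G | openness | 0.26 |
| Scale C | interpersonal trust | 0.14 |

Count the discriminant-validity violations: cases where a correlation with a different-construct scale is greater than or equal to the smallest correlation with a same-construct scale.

1

Convergent (same construct = work engagement): Scale A, Scale B.
Smallest convergent = 0.56. Discriminant values: 0.73, 0.23, 0.25, 0.26, 0.14; count ≥ 0.56 → 1.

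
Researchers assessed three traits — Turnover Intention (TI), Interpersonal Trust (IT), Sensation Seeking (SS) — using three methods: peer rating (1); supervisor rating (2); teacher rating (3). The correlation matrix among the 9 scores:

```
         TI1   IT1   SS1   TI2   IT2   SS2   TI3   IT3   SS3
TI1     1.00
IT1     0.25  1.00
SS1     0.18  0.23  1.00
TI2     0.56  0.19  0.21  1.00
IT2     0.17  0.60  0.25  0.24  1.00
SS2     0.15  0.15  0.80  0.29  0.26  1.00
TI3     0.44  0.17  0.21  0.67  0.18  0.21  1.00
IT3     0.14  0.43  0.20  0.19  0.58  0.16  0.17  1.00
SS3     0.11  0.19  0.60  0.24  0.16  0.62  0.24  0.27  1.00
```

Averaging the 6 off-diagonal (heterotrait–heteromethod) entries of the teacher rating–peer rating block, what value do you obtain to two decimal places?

0.17

HTHM values (method 3 × method 1): 0.17, 0.21, 0.14, 0.20, 0.11, 0.19; mean = 1.02/6 = 0.17.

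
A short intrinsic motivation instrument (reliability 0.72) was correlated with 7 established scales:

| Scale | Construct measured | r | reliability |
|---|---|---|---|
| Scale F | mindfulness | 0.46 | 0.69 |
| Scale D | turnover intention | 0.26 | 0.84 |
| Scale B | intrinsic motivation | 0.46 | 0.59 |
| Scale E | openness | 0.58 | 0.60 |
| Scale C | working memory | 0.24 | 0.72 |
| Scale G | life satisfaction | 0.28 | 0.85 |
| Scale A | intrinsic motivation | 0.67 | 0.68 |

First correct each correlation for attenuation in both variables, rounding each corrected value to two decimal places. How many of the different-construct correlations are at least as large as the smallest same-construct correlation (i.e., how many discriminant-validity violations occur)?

1

Disattenuated r (r / √(r_scale · r_new)):
  Scale F (disc): 0.46 / √(0.69·0.72) = 0.65
  Scale D (disc): 0.26 / √(0.84·0.72) = 0.33
  Scale B (conv): 0.46 / √(0.59·0.72) = 0.71
  Scale E (disc): 0.58 / √(0.60·0.72) = 0.88
  Scale C (disc): 0.24 / √(0.72·0.72) = 0.33
  Scale G (disc): 0.28 / √(0.85·0.72) = 0.36
  Scale A (conv): 0.67 / √(0.68·0.72) = 0.96
Smallest convergent = 0.71. Discriminant values: 0.65, 0.33, 0.88, 0.33, 0.36; count ≥ 0.71 → 1.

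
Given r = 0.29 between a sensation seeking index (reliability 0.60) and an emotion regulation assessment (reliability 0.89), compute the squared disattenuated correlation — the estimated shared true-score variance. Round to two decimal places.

Disattenuated r = 0.29 / √(0.60 × 0.89) = 0.29 / 0.7308 = 0.3968.
Shared true-score variance = 0.3968² = 0.1575 ≈ 0.16.

0.16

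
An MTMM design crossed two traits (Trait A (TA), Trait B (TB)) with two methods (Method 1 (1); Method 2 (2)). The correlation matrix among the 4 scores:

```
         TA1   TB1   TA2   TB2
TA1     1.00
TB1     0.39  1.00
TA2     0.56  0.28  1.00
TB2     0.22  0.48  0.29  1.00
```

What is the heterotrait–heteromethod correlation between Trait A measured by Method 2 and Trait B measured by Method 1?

0.28

Different traits and methods: r(TA2, TB1) = 0.28.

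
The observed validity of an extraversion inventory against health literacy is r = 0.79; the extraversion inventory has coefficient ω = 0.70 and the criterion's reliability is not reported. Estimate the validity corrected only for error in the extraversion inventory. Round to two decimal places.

Single correction: r_c = r_obs / √r_xx = 0.79 / √0.70 = 0.79 / 0.8367 ≈ 0.94.

0.94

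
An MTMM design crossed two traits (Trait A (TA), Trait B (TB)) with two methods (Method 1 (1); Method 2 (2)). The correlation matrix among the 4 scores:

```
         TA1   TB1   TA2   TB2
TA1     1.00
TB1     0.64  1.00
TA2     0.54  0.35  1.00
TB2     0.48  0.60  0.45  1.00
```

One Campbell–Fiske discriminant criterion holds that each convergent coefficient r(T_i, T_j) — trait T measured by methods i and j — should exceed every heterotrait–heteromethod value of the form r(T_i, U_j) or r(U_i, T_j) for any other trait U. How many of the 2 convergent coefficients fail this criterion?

0

Each convergent coefficient versus the relevant comparison correlations:
TA (methods 1·2): 0.54 vs {0.48, 0.35} → pass.
TB (methods 1·2): 0.60 vs {0.35, 0.48} → pass.
0 of 2 fail.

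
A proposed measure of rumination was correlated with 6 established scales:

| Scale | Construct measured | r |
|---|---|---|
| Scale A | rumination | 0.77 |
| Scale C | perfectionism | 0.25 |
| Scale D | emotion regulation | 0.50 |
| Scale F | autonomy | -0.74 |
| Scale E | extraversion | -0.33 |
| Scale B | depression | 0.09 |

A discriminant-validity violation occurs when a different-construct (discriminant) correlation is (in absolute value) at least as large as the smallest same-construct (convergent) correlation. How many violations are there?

Convergent (same construct = rumination): Scale A.
Smallest convergent = 0.77. Discriminant |r|: 0.25, 0.50, 0.74, 0.33, 0.09; count ≥ 0.77 → 0.

0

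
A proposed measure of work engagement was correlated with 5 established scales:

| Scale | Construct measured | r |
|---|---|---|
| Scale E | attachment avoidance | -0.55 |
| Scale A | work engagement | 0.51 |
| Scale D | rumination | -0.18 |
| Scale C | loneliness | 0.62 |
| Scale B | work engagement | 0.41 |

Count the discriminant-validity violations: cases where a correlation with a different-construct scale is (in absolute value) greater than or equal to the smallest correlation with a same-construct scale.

2

Convergent (same construct = work engagement): Scale A, Scale B.
Smallest convergent = 0.41. Discriminant |r|: 0.55, 0.18, 0.62; count ≥ 0.41 → 2.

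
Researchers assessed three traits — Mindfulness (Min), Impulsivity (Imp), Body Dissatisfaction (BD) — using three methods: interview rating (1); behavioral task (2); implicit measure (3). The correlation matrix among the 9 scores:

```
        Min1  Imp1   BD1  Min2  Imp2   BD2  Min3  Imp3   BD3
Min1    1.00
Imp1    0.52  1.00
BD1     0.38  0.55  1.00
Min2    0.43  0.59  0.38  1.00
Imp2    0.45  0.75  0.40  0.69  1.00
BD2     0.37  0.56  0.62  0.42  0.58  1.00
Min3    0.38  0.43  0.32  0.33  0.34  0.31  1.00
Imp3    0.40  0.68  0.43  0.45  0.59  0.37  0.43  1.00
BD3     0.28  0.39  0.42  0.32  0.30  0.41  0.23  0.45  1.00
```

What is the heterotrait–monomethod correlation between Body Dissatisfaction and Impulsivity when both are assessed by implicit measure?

0.45

Different traits, same method: r(BD3, Imp3) = 0.45.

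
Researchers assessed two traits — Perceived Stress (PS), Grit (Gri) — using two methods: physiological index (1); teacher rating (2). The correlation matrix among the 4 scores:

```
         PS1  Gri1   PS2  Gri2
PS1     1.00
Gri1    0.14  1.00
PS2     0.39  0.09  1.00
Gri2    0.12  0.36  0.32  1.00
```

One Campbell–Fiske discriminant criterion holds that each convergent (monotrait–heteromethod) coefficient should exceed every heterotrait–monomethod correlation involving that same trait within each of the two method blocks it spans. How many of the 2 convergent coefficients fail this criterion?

0

Convergent coefficients and their comparison sets:
PS (methods 1·2): 0.39 vs {0.14, 0.32} → pass.
Gri (methods 1·2): 0.36 vs {0.14, 0.32} → pass.
0 of 2 fail.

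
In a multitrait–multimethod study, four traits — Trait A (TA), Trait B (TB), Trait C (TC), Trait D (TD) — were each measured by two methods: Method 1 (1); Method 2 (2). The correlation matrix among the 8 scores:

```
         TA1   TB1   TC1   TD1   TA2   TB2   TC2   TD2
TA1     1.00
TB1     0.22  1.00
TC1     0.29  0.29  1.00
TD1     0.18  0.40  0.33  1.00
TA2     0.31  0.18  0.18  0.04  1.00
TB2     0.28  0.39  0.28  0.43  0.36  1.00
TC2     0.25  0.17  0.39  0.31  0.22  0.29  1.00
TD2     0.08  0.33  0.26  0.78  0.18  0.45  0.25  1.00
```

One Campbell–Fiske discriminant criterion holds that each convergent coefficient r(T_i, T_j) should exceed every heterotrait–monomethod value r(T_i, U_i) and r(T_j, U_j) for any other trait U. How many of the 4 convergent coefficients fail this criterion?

Each convergent coefficient versus the relevant comparison correlations:
TA (methods 1·2): 0.31 vs {0.22, 0.36, 0.29, 0.22, 0.18, 0.18} → fail.
TB (methods 1·2): 0.39 vs {0.22, 0.36, 0.29, 0.29, 0.40, 0.45} → fail.
TC (methods 1·2): 0.39 vs {0.29, 0.22, 0.29, 0.29, 0.33, 0.25} → pass.
TD (methods 1·2): 0.78 vs {0.18, 0.18, 0.40, 0.45, 0.33, 0.25} → pass.
2 of 4 fail.

2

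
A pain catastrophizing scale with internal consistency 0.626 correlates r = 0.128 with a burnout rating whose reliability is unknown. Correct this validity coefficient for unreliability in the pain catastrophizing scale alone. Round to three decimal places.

Single correction: r_c = r_obs / √r_xx = 0.128 / √0.626 = 0.128 / 0.7912 ≈ 0.162.

0.162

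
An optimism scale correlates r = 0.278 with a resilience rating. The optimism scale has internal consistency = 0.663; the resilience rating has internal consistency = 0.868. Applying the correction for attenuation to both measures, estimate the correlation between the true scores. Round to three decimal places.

r_true = r_obs / √(r_xx · r_yy) = 0.278 / √(0.663 × 0.868) = 0.278 / √0.575484 = 0.278 / 0.7586 ≈ 0.366.

0.366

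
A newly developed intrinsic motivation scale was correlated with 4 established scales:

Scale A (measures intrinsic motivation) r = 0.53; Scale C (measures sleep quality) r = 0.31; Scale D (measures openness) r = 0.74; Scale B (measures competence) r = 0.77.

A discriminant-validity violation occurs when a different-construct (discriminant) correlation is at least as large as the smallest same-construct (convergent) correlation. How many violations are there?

2

Convergent (same construct = intrinsic motivation): Scale A.
Smallest convergent = 0.53. Discriminant values: 0.31, 0.74, 0.77; count ≥ 0.53 → 2.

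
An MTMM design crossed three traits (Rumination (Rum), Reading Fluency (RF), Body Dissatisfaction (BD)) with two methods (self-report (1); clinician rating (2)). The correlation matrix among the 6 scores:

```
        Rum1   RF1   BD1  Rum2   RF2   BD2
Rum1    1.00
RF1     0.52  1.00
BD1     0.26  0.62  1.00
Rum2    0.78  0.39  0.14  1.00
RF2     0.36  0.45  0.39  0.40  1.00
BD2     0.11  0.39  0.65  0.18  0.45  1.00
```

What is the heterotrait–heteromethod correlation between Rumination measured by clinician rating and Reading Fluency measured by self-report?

0.39

Different traits and methods: r(Rum2, RF1) = 0.39.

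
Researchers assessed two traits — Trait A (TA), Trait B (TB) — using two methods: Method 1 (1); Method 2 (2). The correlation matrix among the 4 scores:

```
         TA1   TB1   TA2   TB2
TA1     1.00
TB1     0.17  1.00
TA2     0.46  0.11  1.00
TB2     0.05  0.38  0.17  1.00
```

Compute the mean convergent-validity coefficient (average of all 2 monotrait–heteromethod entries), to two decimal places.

Convergent values: 0.46, 0.38; mean = 0.84/2 = 0.42.

0.42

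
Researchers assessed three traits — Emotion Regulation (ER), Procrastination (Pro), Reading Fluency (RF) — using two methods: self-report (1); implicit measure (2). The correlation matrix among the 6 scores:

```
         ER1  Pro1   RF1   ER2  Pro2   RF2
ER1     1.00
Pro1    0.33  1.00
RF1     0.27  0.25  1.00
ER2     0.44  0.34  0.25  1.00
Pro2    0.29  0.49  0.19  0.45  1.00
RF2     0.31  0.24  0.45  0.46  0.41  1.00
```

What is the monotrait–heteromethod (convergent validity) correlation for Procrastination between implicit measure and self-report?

Same trait (Pro), different methods: r(Pro2, Pro1) = 0.49.

0.49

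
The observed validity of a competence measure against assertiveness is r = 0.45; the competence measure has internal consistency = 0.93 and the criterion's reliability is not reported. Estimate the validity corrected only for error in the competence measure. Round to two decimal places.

0.47

Single correction: r_c = r_obs / √r_xx = 0.45 / √0.93 = 0.45 / 0.9644 ≈ 0.47.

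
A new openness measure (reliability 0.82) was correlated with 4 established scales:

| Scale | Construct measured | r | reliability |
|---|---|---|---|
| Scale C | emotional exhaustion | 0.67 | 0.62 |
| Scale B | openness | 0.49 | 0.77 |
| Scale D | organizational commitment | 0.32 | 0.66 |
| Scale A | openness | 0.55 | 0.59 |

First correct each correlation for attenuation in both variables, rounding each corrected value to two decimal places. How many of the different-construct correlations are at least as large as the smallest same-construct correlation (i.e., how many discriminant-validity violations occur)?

1

Disattenuated r (r / √(r_scale · r_new)):
  Scale C (disc): 0.67 / √(0.62·0.82) = 0.94
  Scale B (conv): 0.49 / √(0.77·0.82) = 0.62
  Scale D (disc): 0.32 / √(0.66·0.82) = 0.43
  Scale A (conv): 0.55 / √(0.59·0.82) = 0.79
Smallest convergent = 0.62. Discriminant values: 0.94, 0.43; count ≥ 0.62 → 1.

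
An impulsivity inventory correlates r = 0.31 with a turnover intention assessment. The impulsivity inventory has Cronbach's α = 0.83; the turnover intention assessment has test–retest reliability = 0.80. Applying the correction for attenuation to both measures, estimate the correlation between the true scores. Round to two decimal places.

0.38

r_true = r_obs / √(r_xx · r_yy) = 0.31 / √(0.83 × 0.80) = 0.31 / √0.6640 = 0.31 / 0.8149 ≈ 0.38.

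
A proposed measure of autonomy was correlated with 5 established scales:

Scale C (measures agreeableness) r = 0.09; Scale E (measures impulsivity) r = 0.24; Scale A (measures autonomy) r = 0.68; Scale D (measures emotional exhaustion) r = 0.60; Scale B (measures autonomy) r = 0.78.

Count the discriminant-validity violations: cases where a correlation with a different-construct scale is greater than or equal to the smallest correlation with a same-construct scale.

0

Convergent (same construct = autonomy): Scale A, Scale B.
Smallest convergent = 0.68. Discriminant values: 0.09, 0.24, 0.60; count ≥ 0.68 → 0.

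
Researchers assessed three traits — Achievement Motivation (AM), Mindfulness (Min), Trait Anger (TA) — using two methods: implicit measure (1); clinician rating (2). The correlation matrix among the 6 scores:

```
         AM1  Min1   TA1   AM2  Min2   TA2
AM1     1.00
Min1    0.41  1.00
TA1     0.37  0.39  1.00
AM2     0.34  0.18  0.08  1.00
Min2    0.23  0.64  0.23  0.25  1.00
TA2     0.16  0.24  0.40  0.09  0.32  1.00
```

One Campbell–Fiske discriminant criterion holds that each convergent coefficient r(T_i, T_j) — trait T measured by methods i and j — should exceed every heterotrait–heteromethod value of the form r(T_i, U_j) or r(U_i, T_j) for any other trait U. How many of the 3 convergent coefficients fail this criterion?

0

Each convergent coefficient versus the relevant comparison correlations:
AM (methods 1·2): 0.34 vs {0.23, 0.18, 0.16, 0.08} → pass.
Min (methods 1·2): 0.64 vs {0.18, 0.23, 0.24, 0.23} → pass.
TA (methods 1·2): 0.40 vs {0.08, 0.16, 0.23, 0.24} → pass.
0 of 3 fail.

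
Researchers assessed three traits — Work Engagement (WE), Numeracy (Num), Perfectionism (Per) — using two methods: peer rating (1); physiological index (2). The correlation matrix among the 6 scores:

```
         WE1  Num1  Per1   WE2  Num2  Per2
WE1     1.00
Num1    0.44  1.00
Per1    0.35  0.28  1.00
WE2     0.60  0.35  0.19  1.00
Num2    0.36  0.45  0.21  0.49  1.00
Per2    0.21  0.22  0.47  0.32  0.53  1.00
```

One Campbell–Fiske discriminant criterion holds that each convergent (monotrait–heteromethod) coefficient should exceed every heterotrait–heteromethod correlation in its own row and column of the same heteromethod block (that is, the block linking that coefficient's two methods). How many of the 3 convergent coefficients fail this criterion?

Convergent coefficients and their comparison sets:
WE (methods 1·2): 0.60 vs {0.36, 0.35, 0.21, 0.19} → pass.
Num (methods 1·2): 0.45 vs {0.35, 0.36, 0.22, 0.21} → pass.
Per (methods 1·2): 0.47 vs {0.19, 0.21, 0.21, 0.22} → pass.
0 of 3 fail.

0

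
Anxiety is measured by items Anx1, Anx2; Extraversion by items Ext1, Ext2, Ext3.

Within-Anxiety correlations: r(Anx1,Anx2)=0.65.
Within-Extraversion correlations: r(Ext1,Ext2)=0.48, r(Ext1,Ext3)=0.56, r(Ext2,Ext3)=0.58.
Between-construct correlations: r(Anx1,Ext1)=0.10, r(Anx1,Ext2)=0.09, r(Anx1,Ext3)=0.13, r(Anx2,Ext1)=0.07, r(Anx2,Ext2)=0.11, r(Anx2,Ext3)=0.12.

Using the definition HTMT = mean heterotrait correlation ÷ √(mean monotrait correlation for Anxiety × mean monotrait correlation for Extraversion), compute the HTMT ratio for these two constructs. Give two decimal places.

Mean heterotrait r = 0.62/6 = 0.1033.
Mean within-Anx = 0.65/1 = 0.6500; mean within-Ext = 1.62/3 = 0.5400.
Geometric mean = √(0.6500 × 0.5400) = 0.5925.
HTMT = 0.1033 / 0.5925 = 0.17.

0.17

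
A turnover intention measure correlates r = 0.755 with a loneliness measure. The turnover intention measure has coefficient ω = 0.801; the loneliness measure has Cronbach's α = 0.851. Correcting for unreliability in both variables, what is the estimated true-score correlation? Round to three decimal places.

r_true = r_obs / √(r_xx · r_yy) = 0.755 / √(0.801 × 0.851) = 0.755 / √0.681651 = 0.755 / 0.8256 ≈ 0.914.

0.914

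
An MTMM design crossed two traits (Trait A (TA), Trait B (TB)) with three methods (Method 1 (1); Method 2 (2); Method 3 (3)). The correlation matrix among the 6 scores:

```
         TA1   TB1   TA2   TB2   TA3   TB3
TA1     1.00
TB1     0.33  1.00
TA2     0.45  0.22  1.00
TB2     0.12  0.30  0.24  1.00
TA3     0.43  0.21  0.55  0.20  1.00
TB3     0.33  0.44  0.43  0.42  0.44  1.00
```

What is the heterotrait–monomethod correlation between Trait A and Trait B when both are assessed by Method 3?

0.44

Different traits, same method: r(TA3, TB3) = 0.44.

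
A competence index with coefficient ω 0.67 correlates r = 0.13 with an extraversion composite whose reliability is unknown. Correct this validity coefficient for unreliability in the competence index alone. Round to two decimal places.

Single correction: r_c = r_obs / √r_xx = 0.13 / √0.67 = 0.13 / 0.8185 ≈ 0.16.

0.16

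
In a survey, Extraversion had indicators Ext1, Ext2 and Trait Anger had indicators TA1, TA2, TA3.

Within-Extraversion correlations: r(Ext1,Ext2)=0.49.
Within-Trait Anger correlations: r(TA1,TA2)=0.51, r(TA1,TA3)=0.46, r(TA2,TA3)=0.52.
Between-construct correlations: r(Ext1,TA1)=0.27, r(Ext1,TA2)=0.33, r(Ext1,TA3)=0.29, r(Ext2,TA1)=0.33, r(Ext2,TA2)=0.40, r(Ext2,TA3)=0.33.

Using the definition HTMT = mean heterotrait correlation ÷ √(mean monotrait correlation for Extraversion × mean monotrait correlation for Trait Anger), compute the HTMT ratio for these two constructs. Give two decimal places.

0.66

Mean heterotrait r = 1.95/6 = 0.3250.
Mean within-Ext = 0.49/1 = 0.4900; mean within-TA = 1.49/3 = 0.4967.
Geometric mean = √(0.4900 × 0.4967) = 0.4933.
HTMT = 0.3250 / 0.4933 = 0.66.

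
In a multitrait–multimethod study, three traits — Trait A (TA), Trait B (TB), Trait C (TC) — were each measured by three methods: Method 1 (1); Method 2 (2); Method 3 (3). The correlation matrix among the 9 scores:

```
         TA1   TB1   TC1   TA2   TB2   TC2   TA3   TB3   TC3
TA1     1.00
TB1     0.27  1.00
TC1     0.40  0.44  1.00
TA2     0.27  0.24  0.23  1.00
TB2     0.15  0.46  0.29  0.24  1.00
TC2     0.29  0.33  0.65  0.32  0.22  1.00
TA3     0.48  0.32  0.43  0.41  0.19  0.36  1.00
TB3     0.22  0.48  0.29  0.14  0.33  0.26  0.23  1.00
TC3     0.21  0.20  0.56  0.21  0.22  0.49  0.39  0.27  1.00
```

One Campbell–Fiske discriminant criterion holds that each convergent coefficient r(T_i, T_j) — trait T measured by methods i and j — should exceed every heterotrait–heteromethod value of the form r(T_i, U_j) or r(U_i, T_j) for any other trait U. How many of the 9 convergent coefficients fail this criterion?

1

Each convergent coefficient versus the relevant comparison correlations:
TA (methods 1·2): 0.27 vs {0.15, 0.24, 0.29, 0.23} → fail.
TA (methods 1·3): 0.48 vs {0.22, 0.32, 0.21, 0.43} → pass.
TA (methods 2·3): 0.41 vs {0.14, 0.19, 0.21, 0.36} → pass.
TB (methods 1·2): 0.46 vs {0.24, 0.15, 0.33, 0.29} → pass.
TB (methods 1·3): 0.48 vs {0.32, 0.22, 0.20, 0.29} → pass.
TB (methods 2·3): 0.33 vs {0.19, 0.14, 0.22, 0.26} → pass.
TC (methods 1·2): 0.65 vs {0.23, 0.29, 0.29, 0.33} → pass.
TC (methods 1·3): 0.56 vs {0.43, 0.21, 0.29, 0.20} → pass.
TC (methods 2·3): 0.49 vs {0.36, 0.21, 0.26, 0.22} → pass.
1 of 9 fail.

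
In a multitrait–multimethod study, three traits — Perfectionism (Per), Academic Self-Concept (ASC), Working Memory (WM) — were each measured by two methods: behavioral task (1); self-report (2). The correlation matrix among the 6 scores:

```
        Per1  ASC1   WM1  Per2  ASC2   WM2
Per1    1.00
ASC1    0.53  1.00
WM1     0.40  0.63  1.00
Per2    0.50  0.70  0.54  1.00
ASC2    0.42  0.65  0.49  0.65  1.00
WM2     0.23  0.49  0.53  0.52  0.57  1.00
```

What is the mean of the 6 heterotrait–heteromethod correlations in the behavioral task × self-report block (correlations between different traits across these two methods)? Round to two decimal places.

0.48

HTHM values (method 1 × method 2): 0.42, 0.23, 0.70, 0.49, 0.54, 0.49; mean = 2.87/6 = 0.48.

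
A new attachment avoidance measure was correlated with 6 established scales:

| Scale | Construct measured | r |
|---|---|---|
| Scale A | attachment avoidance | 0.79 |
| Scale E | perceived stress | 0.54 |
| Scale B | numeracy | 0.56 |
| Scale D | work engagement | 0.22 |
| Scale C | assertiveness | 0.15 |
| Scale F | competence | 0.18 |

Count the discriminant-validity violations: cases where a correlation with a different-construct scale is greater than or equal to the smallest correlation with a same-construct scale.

0

Convergent (same construct = attachment avoidance): Scale A.
Smallest convergent = 0.79. Discriminant values: 0.54, 0.56, 0.22, 0.15, 0.18; count ≥ 0.79 → 0.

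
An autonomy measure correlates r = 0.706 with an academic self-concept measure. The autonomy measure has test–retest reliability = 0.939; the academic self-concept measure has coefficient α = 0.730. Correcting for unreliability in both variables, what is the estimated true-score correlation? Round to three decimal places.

r_true = r_obs / √(r_xx · r_yy) = 0.706 / √(0.939 × 0.730) = 0.706 / √0.685470 = 0.706 / 0.8279 ≈ 0.853.

0.853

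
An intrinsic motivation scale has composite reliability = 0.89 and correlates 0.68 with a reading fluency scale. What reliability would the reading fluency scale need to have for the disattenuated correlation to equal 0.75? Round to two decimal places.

r_true = r_obs / √(r_xx · r_yy) ⇒ 0.75 = 0.68 / √(0.89 · r_yy).
√(0.89 · r_yy) = 0.68 / 0.75 = 0.9067; 0.89 · r_yy = 0.8221; r_yy = 0.8221 / 0.89 ≈ 0.92.

0.92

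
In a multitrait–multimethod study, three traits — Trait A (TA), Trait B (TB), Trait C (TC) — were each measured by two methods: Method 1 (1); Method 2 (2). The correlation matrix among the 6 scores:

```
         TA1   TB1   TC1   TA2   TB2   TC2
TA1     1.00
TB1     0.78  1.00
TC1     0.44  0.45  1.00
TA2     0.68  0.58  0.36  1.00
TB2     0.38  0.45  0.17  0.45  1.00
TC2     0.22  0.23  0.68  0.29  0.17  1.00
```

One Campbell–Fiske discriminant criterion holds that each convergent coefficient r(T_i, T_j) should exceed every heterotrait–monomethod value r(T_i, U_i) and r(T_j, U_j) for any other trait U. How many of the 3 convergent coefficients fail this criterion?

Checking each validity diagonal entry against its comparison values:
TA (methods 1·2): 0.68 vs {0.78, 0.45, 0.44, 0.29} → fail.
TB (methods 1·2): 0.45 vs {0.78, 0.45, 0.45, 0.17} → fail.
TC (methods 1·2): 0.68 vs {0.44, 0.29, 0.45, 0.17} → pass.
2 of 3 fail.

2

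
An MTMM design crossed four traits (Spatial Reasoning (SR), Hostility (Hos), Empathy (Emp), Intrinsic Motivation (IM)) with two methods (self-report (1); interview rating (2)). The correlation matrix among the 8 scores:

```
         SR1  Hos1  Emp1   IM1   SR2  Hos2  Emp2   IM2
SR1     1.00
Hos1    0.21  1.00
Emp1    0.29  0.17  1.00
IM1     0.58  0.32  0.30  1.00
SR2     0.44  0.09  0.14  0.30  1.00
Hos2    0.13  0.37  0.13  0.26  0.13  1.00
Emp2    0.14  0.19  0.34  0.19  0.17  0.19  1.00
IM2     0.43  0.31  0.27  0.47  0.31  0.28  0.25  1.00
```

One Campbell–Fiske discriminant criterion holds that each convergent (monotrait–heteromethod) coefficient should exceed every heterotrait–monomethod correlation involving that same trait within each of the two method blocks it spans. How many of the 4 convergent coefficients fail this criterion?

2

Checking each validity diagonal entry against its comparison values:
SR (methods 1·2): 0.44 vs {0.21, 0.13, 0.29, 0.17, 0.58, 0.31} → fail.
Hos (methods 1·2): 0.37 vs {0.21, 0.13, 0.17, 0.19, 0.32, 0.28} → pass.
Emp (methods 1·2): 0.34 vs {0.29, 0.17, 0.17, 0.19, 0.30, 0.25} → pass.
IM (methods 1·2): 0.47 vs {0.58, 0.31, 0.32, 0.28, 0.30, 0.25} → fail.
2 of 4 fail.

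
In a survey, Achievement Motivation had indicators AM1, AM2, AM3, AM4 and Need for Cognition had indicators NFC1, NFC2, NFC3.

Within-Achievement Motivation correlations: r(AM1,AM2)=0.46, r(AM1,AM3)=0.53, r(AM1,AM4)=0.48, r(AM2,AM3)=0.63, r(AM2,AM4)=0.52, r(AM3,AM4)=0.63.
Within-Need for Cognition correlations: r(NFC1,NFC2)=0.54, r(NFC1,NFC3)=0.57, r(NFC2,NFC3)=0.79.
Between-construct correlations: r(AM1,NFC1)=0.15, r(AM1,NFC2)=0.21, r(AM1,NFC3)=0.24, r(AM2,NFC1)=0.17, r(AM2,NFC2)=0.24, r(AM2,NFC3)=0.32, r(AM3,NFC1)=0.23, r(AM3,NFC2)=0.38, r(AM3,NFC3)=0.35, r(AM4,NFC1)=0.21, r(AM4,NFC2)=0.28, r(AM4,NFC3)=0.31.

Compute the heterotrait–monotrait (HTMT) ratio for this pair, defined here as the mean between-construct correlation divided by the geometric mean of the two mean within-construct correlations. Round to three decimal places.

Between-construct mean = 3.09/12 = 0.2575.
Mean within-AM = 3.25/6 = 0.5417; mean within-NFC = 1.90/3 = 0.6333.
Geometric mean = √(0.5417 × 0.6333) = 0.5857.
HTMT = 0.2575 / 0.5857 = 0.440.

0.440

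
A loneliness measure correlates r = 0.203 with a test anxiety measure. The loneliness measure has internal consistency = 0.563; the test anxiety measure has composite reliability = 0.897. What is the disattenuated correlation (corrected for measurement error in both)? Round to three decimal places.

0.286

r_true = r_obs / √(r_xx · r_yy) = 0.203 / √(0.563 × 0.897) = 0.203 / √0.505011 = 0.203 / 0.7106 ≈ 0.286.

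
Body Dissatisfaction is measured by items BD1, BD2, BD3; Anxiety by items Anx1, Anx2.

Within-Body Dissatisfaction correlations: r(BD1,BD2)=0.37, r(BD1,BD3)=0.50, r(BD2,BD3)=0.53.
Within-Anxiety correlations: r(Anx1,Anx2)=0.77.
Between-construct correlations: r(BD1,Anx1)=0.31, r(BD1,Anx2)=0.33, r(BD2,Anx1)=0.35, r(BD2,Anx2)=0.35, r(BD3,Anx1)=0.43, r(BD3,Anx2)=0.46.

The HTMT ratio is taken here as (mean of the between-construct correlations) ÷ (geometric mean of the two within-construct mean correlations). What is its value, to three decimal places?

Mean heterotrait r = 2.23/6 = 0.3717.
Mean within-BD = 1.40/3 = 0.4667; mean within-Anx = 0.77/1 = 0.7700.
Geometric mean = √(0.4667 × 0.7700) = 0.5995.
HTMT = 0.3717 / 0.5995 = 0.620.

0.620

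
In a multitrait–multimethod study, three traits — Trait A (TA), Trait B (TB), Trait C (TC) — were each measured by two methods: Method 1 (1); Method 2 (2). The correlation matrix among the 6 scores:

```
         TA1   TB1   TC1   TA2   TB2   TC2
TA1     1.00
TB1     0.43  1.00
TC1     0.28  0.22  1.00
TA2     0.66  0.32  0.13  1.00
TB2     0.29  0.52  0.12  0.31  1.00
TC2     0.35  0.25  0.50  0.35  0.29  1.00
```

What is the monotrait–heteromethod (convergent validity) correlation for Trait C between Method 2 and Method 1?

0.50

Same trait (TC), different methods: r(TC2, TC1) = 0.50.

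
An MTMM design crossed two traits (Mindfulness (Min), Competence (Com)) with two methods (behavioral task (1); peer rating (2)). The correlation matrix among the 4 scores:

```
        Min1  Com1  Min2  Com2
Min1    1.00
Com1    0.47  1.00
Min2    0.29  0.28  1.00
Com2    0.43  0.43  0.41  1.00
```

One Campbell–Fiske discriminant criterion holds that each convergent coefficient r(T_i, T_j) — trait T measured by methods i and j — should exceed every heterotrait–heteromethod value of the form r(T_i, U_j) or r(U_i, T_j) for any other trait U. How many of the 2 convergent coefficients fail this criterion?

2

Convergent coefficients and their comparison sets:
Min (methods 1·2): 0.29 vs {0.43, 0.28} → fail.
Com (methods 1·2): 0.43 vs {0.28, 0.43} → fail.
2 of 2 fail.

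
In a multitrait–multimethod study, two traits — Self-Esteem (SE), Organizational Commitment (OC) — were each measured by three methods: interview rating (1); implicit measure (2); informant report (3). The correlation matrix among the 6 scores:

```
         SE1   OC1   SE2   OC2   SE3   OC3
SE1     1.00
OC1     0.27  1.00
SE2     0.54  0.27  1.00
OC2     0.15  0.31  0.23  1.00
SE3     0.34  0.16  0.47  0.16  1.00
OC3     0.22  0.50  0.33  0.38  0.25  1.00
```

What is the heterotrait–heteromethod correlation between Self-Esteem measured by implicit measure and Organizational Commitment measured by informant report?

Different traits and methods: r(SE2, OC3) = 0.33.

0.33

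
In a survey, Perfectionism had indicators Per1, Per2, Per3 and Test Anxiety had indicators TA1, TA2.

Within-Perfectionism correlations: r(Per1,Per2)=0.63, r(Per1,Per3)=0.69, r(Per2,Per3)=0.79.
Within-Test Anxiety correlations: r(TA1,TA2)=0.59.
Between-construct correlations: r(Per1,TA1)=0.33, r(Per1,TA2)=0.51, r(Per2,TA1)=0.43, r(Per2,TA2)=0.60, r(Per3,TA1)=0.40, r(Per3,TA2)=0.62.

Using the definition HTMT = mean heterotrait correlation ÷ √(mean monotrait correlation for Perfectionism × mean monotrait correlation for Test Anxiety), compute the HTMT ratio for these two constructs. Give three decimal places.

0.748

Between-construct mean = 2.89/6 = 0.4817.
Mean within-Per = 2.11/3 = 0.7033; mean within-TA = 0.59/1 = 0.5900.
Geometric mean = √(0.7033 × 0.5900) = 0.6442.
HTMT = 0.4817 / 0.6442 = 0.748.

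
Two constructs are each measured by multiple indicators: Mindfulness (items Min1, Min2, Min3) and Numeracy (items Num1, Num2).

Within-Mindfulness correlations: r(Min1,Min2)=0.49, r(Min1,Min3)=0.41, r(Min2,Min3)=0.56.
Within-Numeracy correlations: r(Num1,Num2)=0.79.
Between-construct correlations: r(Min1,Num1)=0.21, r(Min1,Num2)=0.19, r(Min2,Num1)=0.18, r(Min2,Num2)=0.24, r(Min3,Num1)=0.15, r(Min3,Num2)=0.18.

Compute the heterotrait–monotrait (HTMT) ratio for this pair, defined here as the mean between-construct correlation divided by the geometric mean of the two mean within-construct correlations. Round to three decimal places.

Mean heterotrait r = 1.15/6 = 0.1917.
Mean within-Min = 1.46/3 = 0.4867; mean within-Num = 0.79/1 = 0.7900.
Geometric mean = √(0.4867 × 0.7900) = 0.6201.
HTMT = 0.1917 / 0.6201 = 0.309.

0.309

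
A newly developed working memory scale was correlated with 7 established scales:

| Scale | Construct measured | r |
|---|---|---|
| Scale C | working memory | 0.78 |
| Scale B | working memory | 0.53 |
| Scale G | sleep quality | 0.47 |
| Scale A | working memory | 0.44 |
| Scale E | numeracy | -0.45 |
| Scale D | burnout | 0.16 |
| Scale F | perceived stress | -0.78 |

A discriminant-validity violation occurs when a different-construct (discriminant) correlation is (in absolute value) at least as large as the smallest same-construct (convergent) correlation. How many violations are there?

3

Convergent (same construct = working memory): Scale C, Scale B, Scale A.
Smallest convergent = 0.44. Discriminant |r|: 0.47, 0.45, 0.16, 0.78; count ≥ 0.44 → 3.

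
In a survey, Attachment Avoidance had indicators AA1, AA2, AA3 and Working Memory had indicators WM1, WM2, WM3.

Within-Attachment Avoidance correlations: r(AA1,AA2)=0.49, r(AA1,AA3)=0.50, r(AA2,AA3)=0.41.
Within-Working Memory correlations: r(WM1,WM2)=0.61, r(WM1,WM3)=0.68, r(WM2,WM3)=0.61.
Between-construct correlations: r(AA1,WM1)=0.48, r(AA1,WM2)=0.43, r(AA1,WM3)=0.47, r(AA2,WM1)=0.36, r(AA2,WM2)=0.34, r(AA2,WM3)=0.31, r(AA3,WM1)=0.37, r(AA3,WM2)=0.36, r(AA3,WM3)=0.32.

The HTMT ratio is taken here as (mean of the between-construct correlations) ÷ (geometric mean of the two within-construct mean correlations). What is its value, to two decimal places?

0.70

Mean heterotrait r = 3.44/9 = 0.3822.
Mean within-AA = 1.40/3 = 0.4667; mean within-WM = 1.90/3 = 0.6333.
Geometric mean = √(0.4667 × 0.6333) = 0.5437.
HTMT = 0.3822 / 0.5437 = 0.70.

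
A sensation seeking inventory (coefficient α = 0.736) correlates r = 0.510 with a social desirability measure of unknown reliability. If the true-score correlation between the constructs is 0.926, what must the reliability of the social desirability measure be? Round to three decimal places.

0.412

r_true = r_obs / √(r_xx · r_yy) ⇒ 0.926 = 0.510 / √(0.736 · r_yy).
√(0.736 · r_yy) = 0.510 / 0.926 = 0.5508; 0.736 · r_yy = 0.3034; r_yy = 0.3034 / 0.736 ≈ 0.412.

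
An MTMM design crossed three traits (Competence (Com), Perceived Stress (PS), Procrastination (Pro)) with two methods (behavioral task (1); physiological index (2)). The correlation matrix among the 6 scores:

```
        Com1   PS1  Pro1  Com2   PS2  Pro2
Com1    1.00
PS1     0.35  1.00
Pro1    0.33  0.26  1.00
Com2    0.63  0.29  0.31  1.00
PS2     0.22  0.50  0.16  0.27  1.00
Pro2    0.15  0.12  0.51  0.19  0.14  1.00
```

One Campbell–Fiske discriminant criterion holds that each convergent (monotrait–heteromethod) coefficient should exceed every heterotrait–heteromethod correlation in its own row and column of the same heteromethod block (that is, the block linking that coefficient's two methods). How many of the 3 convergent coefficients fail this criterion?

0

Checking each validity diagonal entry against its comparison values:
Com (methods 1·2): 0.63 vs {0.22, 0.29, 0.15, 0.31} → pass.
PS (methods 1·2): 0.50 vs {0.29, 0.22, 0.12, 0.16} → pass.
Pro (methods 1·2): 0.51 vs {0.31, 0.15, 0.16, 0.12} → pass.
0 of 3 fail.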